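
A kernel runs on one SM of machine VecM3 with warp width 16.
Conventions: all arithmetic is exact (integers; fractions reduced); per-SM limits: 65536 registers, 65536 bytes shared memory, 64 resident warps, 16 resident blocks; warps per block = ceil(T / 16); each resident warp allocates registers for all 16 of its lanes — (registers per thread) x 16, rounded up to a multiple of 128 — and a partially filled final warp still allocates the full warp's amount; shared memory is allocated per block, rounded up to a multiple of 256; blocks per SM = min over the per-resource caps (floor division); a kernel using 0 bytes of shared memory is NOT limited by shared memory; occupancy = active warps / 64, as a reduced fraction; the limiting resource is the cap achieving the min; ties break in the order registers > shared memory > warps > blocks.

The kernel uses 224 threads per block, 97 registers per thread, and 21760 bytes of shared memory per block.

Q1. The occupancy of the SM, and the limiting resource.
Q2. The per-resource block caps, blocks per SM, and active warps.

Answer: occupancy 7/16, limited by registers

registers: 2 blocks
shared memory: 3 blocks
warps: 4 blocks
blocks: 16 blocks

Answer: 2 blocks, 28 active warps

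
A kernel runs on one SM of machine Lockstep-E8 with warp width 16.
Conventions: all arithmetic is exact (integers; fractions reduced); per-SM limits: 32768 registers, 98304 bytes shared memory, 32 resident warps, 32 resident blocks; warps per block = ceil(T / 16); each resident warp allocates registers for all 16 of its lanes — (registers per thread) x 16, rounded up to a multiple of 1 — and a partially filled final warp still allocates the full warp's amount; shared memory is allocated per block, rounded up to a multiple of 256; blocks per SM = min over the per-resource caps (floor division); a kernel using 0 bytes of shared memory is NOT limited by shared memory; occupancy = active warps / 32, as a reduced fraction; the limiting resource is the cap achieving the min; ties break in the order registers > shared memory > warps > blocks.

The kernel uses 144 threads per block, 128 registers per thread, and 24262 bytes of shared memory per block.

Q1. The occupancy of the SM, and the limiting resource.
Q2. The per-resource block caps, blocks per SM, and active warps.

Answer: occupancy 9/32, limited by registers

registers: 1 block
shared memory: 4 blocks
warps: 3 blocks
blocks: 32 blocks

Answer: 1 block, 9 active warps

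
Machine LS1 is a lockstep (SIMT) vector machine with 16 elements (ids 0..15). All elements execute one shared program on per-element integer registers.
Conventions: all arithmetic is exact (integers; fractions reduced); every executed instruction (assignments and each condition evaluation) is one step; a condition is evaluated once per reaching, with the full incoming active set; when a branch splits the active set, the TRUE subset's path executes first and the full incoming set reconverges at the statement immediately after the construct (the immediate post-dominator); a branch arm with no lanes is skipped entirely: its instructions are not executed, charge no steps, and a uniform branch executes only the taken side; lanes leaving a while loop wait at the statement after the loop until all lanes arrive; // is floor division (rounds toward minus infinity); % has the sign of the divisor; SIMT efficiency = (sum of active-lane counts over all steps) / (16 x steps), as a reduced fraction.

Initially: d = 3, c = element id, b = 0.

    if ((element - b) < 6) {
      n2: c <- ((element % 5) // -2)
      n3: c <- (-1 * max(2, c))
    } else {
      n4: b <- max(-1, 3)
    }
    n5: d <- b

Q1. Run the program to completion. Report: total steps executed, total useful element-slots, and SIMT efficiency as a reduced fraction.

Answer: 5 steps, 54 useful, 27/40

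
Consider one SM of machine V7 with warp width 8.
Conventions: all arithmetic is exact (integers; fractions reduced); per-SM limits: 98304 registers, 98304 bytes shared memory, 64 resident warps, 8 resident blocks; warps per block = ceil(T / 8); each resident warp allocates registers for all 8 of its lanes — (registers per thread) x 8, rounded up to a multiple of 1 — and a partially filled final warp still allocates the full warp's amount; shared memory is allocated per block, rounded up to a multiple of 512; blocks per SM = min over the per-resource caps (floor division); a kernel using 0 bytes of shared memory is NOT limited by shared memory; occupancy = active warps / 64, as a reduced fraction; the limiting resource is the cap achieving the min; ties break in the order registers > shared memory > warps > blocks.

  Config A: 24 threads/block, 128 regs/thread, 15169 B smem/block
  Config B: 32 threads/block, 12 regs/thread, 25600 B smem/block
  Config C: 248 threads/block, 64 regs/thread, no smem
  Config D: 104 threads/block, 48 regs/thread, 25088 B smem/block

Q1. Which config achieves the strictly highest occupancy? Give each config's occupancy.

occupancies: A 9/32, B 3/16, C 31/32, D 39/64

Answer: C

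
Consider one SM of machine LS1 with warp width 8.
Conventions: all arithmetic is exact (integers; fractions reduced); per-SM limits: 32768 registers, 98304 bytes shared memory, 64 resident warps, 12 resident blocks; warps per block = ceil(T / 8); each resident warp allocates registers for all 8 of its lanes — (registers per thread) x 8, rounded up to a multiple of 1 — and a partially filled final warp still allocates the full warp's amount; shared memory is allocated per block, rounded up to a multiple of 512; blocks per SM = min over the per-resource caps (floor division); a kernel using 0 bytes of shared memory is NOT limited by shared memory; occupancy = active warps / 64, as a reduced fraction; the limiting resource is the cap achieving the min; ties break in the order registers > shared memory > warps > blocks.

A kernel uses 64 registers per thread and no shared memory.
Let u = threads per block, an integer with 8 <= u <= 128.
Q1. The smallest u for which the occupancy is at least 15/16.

Answer: u = 33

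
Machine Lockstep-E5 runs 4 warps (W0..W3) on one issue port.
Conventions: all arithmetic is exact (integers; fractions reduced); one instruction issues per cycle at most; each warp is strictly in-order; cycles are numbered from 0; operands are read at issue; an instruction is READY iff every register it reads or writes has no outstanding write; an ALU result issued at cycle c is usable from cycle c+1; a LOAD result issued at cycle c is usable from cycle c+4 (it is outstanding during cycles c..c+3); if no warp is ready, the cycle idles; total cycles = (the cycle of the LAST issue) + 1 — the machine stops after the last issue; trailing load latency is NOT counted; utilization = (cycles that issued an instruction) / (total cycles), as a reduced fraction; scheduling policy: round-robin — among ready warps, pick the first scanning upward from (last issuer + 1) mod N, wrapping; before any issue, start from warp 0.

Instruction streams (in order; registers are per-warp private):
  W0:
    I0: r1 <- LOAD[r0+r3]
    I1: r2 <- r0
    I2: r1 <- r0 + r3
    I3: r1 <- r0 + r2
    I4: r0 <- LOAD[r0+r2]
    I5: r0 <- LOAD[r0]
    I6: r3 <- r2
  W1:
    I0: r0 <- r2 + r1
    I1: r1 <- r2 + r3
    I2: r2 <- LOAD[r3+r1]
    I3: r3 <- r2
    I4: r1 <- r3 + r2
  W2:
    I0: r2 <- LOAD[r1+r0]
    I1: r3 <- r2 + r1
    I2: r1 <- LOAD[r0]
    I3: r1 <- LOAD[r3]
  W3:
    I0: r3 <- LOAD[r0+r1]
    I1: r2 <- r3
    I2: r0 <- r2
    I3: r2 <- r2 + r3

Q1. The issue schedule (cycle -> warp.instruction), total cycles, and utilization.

cycle 0: W0.I0
cycle 1: W1.I0
cycle 2: W2.I0
cycle 3: W3.I0
cycle 4: W0.I1
cycle 5: W1.I1
cycle 6: W2.I1
cycle 7: W3.I1
cycle 8: W0.I2
cycle 9: W1.I2
cycle 10: W2.I2
cycle 11: W3.I2
cycle 12: W0.I3
cycle 13: W1.I3
cycle 14: W2.I3
cycle 15: W3.I3
cycle 16: W0.I4
cycle 17: W1.I4
cycle 18: idle
cycle 19: idle
cycle 20: W0.I5
cycle 21: W0.I6

Answer: 22 cycles, utilization 10/11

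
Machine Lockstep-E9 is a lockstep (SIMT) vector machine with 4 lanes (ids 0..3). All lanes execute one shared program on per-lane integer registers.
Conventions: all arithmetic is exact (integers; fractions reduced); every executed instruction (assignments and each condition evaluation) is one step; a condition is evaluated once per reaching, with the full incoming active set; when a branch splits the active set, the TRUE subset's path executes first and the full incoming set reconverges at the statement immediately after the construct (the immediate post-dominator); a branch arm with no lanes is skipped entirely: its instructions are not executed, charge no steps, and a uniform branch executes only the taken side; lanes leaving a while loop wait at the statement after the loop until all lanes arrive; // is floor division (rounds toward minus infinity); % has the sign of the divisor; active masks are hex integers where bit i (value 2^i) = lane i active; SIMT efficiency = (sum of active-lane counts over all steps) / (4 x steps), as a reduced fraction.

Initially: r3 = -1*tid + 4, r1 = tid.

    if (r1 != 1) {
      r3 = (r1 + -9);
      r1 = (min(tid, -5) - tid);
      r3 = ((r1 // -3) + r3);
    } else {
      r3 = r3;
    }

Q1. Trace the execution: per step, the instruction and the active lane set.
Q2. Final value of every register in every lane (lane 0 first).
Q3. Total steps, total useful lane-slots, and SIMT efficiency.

step 0: eval (r1 != 1)               0xf
step 1: r3 <- (r1 + -9)              0xd
step 2: r1 <- (min(tid, -5) - tid)   0xd
step 3: r3 <- ((r1 // -3) + r3)      0xd
step 4: r3 <- r3                     0x2

Answer: 5 steps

r3: -8,3,-5,-4
r1: -5,1,-7,-8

steps = 5; useful = 14; efficiency = 14/20 = 7/10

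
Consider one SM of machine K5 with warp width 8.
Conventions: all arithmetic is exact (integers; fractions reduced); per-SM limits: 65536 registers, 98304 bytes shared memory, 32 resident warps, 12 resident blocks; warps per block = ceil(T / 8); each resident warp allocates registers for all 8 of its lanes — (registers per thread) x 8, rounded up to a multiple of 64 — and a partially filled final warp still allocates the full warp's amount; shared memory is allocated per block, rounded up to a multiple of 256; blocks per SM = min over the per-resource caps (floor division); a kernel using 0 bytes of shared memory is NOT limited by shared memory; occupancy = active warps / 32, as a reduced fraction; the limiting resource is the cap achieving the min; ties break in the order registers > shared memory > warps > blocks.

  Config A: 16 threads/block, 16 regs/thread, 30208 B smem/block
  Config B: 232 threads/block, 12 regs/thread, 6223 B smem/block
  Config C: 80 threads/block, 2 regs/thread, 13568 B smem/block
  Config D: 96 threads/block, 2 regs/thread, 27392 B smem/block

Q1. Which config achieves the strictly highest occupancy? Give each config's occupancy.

occupancies: A 3/16, B 29/32, C 15/16, D 3/4

Answer: C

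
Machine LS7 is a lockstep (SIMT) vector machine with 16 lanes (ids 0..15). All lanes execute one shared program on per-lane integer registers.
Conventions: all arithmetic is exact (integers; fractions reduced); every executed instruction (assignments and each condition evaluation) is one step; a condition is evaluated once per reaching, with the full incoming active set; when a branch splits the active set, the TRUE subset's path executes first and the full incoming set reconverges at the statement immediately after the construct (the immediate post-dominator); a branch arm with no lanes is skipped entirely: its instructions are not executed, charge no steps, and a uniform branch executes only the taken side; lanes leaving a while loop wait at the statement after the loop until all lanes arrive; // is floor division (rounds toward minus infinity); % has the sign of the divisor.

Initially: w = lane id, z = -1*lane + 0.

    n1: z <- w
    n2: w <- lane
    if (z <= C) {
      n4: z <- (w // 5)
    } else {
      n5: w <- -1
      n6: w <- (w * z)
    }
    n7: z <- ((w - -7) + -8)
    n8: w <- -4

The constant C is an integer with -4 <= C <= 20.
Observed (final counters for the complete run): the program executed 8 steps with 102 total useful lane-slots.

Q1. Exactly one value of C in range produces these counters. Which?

Answer: C = 9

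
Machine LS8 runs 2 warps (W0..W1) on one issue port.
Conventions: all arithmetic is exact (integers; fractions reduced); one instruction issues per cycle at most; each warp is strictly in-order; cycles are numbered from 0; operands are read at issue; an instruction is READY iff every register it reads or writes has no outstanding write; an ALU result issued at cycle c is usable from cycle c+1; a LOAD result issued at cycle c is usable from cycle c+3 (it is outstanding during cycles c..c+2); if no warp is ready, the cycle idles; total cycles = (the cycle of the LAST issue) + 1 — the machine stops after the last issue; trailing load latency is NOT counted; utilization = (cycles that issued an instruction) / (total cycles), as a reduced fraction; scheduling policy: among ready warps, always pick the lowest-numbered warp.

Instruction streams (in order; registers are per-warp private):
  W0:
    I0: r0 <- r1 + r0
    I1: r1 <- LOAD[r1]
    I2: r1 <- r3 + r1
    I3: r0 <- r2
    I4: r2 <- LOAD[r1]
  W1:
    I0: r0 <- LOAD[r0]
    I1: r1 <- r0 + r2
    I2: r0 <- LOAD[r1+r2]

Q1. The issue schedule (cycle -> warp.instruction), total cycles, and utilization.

cycle 0: W0.I0
cycle 1: W0.I1
cycle 2: W1.I0
cycle 3: idle
cycle 4: W0.I2
cycle 5: W0.I3
cycle 6: W0.I4
cycle 7: W1.I1
cycle 8: W1.I2

Answer: 9 cycles, utilization 8/9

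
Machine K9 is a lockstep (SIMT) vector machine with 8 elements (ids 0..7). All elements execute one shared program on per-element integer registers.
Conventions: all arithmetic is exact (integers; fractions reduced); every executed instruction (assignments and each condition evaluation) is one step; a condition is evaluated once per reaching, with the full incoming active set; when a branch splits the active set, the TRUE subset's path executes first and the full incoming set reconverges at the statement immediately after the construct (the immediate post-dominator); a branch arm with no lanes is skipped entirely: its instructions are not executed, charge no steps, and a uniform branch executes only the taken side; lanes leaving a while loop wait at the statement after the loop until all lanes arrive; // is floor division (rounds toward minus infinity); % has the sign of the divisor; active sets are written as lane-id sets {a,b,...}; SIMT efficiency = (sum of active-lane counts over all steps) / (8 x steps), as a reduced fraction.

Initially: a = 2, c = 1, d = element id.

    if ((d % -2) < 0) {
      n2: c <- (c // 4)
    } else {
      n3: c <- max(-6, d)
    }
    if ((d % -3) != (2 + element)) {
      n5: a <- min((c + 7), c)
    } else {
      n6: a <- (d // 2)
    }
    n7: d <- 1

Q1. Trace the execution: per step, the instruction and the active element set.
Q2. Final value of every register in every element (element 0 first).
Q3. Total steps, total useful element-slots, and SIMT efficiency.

step 0: eval ((d % -2) < 0)          {0,1,2,3,4,5,6,7}
step 1: c <- (c // 4)                {1,3,5,7}
step 2: c <- max(-6, d)              {0,2,4,6}
step 3: eval ((d % -3) != (2 + element)) {0,1,2,3,4,5,6,7}
step 4: a <- min((c + 7), c)         {0,1,2,3,4,5,6,7}
step 5: d <- 1                       {0,1,2,3,4,5,6,7}

Answer: 6 steps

a: 0,0,2,0,4,0,6,0
c: 0,0,2,0,4,0,6,0
d: 1,1,1,1,1,1,1,1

steps = 6; useful = 40; efficiency = 40/48 = 5/6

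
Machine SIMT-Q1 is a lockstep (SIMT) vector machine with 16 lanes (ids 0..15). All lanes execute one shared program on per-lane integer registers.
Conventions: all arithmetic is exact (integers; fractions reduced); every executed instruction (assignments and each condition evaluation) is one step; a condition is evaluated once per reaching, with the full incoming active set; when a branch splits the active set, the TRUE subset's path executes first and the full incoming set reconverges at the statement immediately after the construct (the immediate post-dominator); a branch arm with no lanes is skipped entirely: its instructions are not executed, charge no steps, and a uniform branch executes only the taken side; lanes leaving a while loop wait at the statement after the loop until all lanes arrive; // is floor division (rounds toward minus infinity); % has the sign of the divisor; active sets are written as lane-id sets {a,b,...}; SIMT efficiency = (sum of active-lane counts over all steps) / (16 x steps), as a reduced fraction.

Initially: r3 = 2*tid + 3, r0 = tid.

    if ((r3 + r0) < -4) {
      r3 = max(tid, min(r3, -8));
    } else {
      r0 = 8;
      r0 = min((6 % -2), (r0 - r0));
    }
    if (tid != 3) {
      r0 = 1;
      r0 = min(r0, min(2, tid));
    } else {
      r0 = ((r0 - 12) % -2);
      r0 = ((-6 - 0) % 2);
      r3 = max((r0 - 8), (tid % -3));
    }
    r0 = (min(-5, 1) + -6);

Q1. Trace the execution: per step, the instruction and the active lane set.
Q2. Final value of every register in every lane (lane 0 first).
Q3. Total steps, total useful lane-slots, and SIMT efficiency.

step 0: eval ((r3 + r0) < -4)        {0,1,2,3,4,5,6,7,8,9,10,11,12,13,14,15}
step 1: r0 <- 8                      {0,1,2,3,4,5,6,7,8,9,10,11,12,13,14,15}
step 2: r0 <- min((6 % -2), (r0 - r0)) {0,1,2,3,4,5,6,7,8,9,10,11,12,13,14,15}
step 3: eval (tid != 3)              {0,1,2,3,4,5,6,7,8,9,10,11,12,13,14,15}
step 4: r0 <- 1                      {0,1,2,4,5,6,7,8,9,10,11,12,13,14,15}
step 5: r0 <- min(r0, min(2, tid))   {0,1,2,4,5,6,7,8,9,10,11,12,13,14,15}
step 6: r0 <- ((r0 - 12) % -2)       {3}
step 7: r0 <- ((-6 - 0) % 2)         {3}
step 8: r3 <- max((r0 - 8), (tid % -3)) {3}
step 9: r0 <- (min(-5, 1) + -6)      {0,1,2,3,4,5,6,7,8,9,10,11,12,13,14,15}

Answer: 10 steps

r3: 3,5,7,0,11,13,15,17,19,21,23,25,27,29,31,33
r0: -11,-11,-11,-11,-11,-11,-11,-11,-11,-11,-11,-11,-11,-11,-11,-11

steps = 10; useful = 113; efficiency = 113/160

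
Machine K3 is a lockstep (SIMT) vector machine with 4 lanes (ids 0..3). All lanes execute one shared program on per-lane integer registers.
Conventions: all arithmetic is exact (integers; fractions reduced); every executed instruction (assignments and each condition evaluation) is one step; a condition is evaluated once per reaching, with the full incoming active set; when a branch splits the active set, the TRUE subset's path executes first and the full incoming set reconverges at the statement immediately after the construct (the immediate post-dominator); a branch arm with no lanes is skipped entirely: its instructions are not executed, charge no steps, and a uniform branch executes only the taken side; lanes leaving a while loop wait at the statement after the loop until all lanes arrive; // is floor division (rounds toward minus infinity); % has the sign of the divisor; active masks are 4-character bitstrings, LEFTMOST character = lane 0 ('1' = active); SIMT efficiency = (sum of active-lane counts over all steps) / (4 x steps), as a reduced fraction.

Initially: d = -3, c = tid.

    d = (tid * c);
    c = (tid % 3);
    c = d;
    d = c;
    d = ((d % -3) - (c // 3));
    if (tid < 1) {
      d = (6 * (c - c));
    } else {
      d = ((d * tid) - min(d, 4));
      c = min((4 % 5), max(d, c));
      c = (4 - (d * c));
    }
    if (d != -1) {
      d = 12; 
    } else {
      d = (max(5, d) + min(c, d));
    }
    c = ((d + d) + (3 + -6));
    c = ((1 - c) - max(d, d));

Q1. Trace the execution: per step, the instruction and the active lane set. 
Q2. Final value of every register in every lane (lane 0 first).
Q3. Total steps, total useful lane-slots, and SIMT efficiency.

step 0: d <- (tid * c)               1111
step 1: c <- (tid % 3)               1111
step 2: c <- d                       1111
step 3: d <- c                       1111
step 4: d <- ((d % -3) - (c // 3))   1111
step 5: eval (tid < 1)               1111
step 6: d <- (6 * (c - c))           1000
step 7: d <- ((d * tid) - min(d, 4)) 0111
step 8: c <- min((4 % 5), max(d, c)) 0111
step 9: c <- (4 - (d * c))           0111
step 10: eval (d != -1)               1111
step 11: d <- 12                      1111
step 12: c <- ((d + d) + (3 + -6))    1111
step 13: c <- ((1 - c) - max(d, d))   1111

Answer: 14 steps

d: 12,12,12,12
c: -32,-32,-32,-32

steps = 14; useful = 50; efficiency = 50/56 = 25/28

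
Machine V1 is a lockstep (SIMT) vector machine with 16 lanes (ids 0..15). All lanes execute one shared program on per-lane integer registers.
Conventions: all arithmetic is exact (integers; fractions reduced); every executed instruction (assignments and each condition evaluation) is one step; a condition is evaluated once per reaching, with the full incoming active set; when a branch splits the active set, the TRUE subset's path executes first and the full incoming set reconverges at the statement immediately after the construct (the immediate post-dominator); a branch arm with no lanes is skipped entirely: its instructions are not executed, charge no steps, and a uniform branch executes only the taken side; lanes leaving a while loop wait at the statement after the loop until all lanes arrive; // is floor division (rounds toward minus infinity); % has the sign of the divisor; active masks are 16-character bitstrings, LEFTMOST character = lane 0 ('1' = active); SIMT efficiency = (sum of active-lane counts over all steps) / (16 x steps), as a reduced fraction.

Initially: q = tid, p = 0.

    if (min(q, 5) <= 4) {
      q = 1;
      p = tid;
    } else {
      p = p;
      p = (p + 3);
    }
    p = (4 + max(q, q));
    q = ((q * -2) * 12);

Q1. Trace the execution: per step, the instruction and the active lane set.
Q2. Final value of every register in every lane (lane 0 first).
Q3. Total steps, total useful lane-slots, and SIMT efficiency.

step 0: eval (min(q, 5) <= 4)        1111111111111111
step 1: q <- 1                       1111100000000000
step 2: p <- tid                     1111100000000000
step 3: p <- p                       0000011111111111
step 4: p <- (p + 3)                 0000011111111111
step 5: p <- (4 + max(q, q))         1111111111111111
step 6: q <- ((q * -2) * 12)         1111111111111111

Answer: 7 steps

q: -24,-24,-24,-24,-24,-120,-144,-168,-192,-216,-240,-264,-288,-312,-336,-360
p: 5,5,5,5,5,9,10,11,12,13,14,15,16,17,18,19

steps = 7; useful = 80; efficiency = 80/112 = 5/7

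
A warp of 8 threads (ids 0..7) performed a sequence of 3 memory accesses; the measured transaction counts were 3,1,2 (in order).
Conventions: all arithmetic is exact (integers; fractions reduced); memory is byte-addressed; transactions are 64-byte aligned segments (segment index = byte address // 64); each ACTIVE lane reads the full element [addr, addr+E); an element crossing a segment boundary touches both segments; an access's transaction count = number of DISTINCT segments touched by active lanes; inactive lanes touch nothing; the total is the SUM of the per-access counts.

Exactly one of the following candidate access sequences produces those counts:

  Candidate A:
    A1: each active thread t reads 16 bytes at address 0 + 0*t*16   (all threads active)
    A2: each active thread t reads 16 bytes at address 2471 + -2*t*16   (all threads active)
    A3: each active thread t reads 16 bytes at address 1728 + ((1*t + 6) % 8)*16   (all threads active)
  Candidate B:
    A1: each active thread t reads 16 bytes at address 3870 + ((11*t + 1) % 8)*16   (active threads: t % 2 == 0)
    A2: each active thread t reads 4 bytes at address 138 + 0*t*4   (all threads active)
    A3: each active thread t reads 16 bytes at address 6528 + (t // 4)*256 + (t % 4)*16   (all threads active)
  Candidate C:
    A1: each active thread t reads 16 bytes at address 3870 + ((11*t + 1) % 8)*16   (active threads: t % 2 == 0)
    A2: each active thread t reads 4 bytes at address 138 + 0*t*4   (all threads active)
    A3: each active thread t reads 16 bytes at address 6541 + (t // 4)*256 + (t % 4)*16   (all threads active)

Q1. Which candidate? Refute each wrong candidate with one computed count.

A: A1 gives 1 transaction, not 3
C: A3 gives 4 transactions, not 2
B: all counts match (3,1,2)

Answer: B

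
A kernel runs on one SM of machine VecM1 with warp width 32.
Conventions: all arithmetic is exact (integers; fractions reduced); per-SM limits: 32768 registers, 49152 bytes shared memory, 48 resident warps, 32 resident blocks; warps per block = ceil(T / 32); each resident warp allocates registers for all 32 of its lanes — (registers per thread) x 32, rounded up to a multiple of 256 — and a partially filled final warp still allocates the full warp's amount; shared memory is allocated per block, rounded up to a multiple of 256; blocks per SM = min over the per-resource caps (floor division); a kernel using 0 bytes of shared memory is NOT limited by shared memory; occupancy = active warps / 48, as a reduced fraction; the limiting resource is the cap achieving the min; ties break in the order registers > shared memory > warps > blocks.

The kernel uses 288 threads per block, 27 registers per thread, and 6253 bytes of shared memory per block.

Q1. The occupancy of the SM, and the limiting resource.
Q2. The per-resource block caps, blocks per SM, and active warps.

Answer: occupancy 9/16, limited by registers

registers: 3 blocks
shared memory: 7 blocks
warps: 5 blocks
blocks: 32 blocks

Answer: 3 blocks, 27 active warps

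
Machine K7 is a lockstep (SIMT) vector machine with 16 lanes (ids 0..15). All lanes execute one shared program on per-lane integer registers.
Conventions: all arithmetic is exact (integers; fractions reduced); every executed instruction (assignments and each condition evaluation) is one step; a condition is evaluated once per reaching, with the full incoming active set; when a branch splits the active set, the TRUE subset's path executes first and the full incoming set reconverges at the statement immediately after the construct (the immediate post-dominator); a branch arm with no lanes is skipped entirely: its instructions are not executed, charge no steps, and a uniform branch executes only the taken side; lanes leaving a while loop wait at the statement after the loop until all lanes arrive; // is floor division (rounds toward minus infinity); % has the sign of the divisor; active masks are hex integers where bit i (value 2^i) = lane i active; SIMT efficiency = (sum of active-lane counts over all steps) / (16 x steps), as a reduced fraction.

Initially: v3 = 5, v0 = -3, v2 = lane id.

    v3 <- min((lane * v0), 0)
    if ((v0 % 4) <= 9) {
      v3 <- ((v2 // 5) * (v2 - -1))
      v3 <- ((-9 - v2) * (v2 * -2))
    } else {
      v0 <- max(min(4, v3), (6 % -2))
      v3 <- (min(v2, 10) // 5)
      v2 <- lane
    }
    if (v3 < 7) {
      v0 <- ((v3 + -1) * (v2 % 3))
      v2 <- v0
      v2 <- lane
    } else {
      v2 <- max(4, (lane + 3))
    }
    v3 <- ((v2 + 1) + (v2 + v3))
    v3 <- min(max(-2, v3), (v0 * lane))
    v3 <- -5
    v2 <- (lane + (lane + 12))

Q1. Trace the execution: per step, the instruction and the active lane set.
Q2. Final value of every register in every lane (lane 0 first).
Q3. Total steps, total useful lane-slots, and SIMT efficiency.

step 0: v3 <- min((lane * v0), 0)    0xffff
step 1: eval ((v0 % 4) <= 9)         0xffff
step 2: v3 <- ((v2 // 5) * (v2 - -1)) 0xffff
step 3: v3 <- ((-9 - v2) * (v2 * -2)) 0xffff
step 4: eval (v3 < 7)                0xffff
step 5: v0 <- ((v3 + -1) * (v2 % 3)) 0x0001
step 6: v2 <- v0                     0x0001
step 7: v2 <- lane                   0x0001
step 8: v2 <- max(4, (lane + 3))     0xfffe
step 9: v3 <- ((v2 + 1) + (v2 + v3)) 0xffff
step 10: v3 <- min(max(-2, v3), (v0 * lane)) 0xffff
step 11: v3 <- -5                     0xffff
step 12: v2 <- (lane + (lane + 12))   0xffff

Answer: 13 steps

v3: -5,-5,-5,-5,-5,-5,-5,-5,-5,-5,-5,-5,-5,-5,-5,-5
v0: 0,-3,-3,-3,-3,-3,-3,-3,-3,-3,-3,-3,-3,-3,-3,-3
v2: 12,14,16,18,20,22,24,26,28,30,32,34,36,38,40,42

steps = 13; useful = 162; efficiency = 162/208 = 81/104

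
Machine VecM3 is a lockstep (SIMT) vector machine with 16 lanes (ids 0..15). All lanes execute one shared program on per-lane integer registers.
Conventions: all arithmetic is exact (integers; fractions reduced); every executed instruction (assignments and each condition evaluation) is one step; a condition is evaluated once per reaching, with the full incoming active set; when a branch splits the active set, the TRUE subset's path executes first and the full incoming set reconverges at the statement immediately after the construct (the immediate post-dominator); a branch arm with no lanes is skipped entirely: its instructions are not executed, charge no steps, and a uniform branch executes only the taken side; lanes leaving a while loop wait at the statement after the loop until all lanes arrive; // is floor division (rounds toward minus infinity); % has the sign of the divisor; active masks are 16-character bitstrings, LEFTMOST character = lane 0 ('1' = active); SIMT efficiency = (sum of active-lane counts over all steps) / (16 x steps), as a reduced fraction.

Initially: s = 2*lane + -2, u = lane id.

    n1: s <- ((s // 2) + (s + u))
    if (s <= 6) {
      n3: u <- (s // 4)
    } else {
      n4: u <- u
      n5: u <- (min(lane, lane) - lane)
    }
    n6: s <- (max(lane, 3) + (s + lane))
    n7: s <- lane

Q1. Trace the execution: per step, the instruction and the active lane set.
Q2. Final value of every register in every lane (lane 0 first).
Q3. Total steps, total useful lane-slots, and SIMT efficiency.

step 0: s <- ((s // 2) + (s + u))    1111111111111111
step 1: eval (s <= 6)                1111111111111111
step 2: u <- (s // 4)                1110000000000000
step 3: u <- u                       0001111111111111
step 4: u <- (min(lane, lane) - lane) 0001111111111111
step 5: s <- (max(lane, 3) + (s + lane)) 1111111111111111
step 6: s <- lane                    1111111111111111

Answer: 7 steps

s: 0,1,2,3,4,5,6,7,8,9,10,11,12,13,14,15
u: -1,0,1,0,0,0,0,0,0,0,0,0,0,0,0,0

steps = 7; useful = 93; efficiency = 93/112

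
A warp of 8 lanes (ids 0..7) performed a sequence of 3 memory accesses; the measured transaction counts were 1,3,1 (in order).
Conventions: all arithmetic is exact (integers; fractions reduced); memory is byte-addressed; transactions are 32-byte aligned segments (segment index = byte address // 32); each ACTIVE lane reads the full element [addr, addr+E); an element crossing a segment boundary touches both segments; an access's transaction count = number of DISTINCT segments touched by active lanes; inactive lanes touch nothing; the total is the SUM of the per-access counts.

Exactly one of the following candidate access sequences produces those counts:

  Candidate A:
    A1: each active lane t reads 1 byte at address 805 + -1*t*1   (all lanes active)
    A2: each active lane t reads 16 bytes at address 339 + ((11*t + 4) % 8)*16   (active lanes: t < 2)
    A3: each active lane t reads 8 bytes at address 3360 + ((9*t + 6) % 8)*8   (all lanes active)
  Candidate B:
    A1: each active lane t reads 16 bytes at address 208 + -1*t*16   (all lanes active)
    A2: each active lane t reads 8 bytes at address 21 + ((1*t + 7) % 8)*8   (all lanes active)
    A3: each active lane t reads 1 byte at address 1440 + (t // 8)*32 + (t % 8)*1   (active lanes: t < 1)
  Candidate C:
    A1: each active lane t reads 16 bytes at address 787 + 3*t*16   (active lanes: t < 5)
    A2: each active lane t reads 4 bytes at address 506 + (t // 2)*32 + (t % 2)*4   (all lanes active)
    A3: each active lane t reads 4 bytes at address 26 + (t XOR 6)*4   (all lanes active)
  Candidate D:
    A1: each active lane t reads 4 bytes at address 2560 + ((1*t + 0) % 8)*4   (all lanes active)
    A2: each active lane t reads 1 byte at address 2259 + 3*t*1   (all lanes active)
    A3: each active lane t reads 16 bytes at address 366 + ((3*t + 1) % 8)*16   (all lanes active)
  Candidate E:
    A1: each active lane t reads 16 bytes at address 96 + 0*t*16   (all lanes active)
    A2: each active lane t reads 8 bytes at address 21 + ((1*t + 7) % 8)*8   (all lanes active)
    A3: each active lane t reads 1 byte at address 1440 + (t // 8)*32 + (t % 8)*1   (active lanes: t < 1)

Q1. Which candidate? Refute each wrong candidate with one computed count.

A: A1 gives 2 transactions, not 1
B: A1 gives 4 transactions, not 1
C: A1 gives 8 transactions, not 1
D: A2 gives 2 transactions, not 3
E: all counts match (1,3,1)

Answer: E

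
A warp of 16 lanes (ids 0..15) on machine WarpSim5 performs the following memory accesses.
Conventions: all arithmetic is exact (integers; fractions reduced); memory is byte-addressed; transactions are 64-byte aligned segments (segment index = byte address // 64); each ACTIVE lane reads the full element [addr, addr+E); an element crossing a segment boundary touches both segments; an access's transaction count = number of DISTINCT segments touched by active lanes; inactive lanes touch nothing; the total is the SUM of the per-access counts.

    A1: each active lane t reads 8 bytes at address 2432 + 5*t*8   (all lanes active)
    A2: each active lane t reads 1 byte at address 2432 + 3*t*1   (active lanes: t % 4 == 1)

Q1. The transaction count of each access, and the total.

A1: 10 transactions
A2: 1 transaction

Answer: 10,1; total 11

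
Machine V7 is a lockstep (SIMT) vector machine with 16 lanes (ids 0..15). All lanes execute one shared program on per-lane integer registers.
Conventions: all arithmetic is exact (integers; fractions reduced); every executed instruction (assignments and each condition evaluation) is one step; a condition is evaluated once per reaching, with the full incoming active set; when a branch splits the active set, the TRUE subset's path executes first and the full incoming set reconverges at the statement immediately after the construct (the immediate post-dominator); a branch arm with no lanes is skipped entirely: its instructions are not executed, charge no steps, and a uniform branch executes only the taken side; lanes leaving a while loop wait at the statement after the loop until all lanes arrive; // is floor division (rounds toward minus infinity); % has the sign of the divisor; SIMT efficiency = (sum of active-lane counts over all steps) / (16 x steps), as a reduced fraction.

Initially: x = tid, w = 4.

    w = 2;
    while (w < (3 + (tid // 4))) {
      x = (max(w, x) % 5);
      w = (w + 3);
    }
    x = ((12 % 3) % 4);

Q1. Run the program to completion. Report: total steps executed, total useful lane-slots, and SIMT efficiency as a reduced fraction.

Answer: 9 steps, 108 useful, 3/4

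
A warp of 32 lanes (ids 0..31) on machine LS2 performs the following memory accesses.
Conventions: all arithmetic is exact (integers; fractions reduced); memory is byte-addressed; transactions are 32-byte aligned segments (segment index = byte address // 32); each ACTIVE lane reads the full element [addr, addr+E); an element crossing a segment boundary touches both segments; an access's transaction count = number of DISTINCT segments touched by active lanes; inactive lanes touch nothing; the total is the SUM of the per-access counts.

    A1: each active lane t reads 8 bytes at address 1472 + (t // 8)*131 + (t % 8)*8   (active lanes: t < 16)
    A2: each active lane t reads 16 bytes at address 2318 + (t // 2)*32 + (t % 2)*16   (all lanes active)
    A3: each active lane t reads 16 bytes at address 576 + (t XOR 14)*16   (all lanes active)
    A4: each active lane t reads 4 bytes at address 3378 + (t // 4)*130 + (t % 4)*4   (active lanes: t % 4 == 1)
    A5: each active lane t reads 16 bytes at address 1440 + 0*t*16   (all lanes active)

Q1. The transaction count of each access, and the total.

A1: 5 transactions
A2: 17 transactions
A3: 16 transactions
A4: 9 transactions
A5: 1 transaction

Answer: 5,17,16,9,1; total 48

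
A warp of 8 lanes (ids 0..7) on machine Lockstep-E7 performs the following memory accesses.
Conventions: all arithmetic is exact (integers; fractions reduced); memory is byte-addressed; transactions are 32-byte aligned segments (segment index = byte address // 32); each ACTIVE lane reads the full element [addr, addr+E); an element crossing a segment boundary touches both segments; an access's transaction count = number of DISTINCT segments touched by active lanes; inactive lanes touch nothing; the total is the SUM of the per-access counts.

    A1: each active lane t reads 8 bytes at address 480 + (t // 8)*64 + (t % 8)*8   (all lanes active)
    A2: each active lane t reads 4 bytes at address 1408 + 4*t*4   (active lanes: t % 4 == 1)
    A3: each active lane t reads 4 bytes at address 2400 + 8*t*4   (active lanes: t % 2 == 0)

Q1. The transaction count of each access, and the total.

A1: 2 transactions
A2: 2 transactions
A3: 4 transactions

Answer: 2,2,4; total 8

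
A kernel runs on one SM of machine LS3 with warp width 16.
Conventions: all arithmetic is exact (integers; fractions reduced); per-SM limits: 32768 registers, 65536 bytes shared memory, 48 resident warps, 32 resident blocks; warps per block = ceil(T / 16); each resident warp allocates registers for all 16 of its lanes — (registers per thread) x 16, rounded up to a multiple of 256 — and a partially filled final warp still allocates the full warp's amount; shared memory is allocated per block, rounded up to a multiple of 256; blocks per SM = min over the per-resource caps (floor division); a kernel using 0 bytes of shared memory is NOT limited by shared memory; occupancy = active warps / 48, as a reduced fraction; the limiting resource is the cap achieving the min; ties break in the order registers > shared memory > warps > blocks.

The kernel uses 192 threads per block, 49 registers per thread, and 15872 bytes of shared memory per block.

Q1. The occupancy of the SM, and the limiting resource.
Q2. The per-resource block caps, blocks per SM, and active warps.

Answer: occupancy 1/2, limited by registers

registers: 2 blocks
shared memory: 4 blocks
warps: 4 blocks
blocks: 32 blocks

Answer: 2 blocks, 24 active warps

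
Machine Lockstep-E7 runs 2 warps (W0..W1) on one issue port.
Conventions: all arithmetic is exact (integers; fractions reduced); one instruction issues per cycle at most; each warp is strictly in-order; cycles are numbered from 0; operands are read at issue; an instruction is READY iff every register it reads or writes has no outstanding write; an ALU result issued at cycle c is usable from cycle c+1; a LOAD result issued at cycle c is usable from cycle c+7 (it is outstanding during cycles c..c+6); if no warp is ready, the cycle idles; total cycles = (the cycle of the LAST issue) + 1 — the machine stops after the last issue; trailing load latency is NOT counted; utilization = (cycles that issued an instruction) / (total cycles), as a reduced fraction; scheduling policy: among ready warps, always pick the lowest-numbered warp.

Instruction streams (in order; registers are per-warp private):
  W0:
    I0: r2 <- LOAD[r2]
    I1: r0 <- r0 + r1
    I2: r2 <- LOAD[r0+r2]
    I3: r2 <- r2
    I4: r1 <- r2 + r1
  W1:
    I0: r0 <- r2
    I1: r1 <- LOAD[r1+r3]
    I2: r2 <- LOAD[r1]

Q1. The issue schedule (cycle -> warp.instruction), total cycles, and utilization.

cycle 0: W0.I0
cycle 1: W0.I1
cycle 2: W1.I0
cycle 3: W1.I1
cycle 4: idle
cycle 5: idle
cycle 6: idle
cycle 7: W0.I2
cycle 8: idle
cycle 9: idle
cycle 10: W1.I2
cycle 11: idle
cycle 12: idle
cycle 13: idle
cycle 14: W0.I3
cycle 15: W0.I4

Answer: 16 cycles, utilization 1/2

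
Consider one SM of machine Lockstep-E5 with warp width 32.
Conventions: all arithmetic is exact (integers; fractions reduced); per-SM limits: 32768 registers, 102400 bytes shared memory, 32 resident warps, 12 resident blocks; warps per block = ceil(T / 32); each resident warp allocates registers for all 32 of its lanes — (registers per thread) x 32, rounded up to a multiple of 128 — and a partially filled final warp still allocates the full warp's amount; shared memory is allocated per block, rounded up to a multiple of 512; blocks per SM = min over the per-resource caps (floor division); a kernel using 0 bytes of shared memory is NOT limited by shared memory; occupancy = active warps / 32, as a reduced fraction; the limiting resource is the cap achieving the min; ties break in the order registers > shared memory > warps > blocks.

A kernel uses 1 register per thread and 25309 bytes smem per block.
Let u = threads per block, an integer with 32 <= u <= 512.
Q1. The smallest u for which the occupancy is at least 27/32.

Answer: u = 193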